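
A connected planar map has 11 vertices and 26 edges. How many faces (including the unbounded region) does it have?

Euler's formula for a connected plane graph: V − E + F = 2, so F = 2 − 11 + 26 = 17.

17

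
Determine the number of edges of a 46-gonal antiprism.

An antiprism on an n-gon has two n-gon caps and 2n triangles: V = 2·46 = 92, E = 4·46 = 184, F = 2·46 + 2 = 94.

184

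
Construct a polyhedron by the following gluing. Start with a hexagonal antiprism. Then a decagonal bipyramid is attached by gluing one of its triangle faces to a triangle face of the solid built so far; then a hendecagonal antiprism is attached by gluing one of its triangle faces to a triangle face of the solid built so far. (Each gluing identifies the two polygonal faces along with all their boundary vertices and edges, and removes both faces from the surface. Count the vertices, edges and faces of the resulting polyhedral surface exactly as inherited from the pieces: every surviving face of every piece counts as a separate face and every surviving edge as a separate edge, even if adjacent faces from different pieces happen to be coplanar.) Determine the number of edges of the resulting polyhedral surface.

A hexagonal antiprism: V=12, E=24, F=14.
Attach a decagonal bipyramid (V=12, E=30, F=20) along a 3-gon: merge 3 vertices and 3 edges, delete both glued faces → V=21, E=51, F=32.
Attach a hendecagonal antiprism (V=22, E=44, F=24) along a 3-gon: merge 3 vertices and 3 edges, delete both glued faces → V=40, E=92, F=54.
Check: V − E + F = 40 − 92 + 54 = 2.

92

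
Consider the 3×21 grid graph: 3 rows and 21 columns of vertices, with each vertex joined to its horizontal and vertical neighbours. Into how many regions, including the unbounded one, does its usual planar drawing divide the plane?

The grid has V = 3·21 = 63 vertices and E = 3·20 + 21·2 = 102 edges.
F = 2 − V + E = 2 − 63 + 102 = 41.

41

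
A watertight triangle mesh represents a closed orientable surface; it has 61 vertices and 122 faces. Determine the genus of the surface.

1

Every face is a triangle, so 2E = 3·122 = 366, giving E = 183.
χ = V − E + F = 61 − 183 + 122 = 0.
For a closed orientable surface χ = 2 − 2g, so g = (2 − (0))/2 = 1.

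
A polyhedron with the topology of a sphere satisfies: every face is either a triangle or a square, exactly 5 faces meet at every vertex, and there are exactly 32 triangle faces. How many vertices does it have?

Let x be the number of squares; then F = 32 + x.
Edge–face incidences: 2E = 3·32 + 4·x = 96 + 4x.
Every vertex has degree 5, so 5V = 2E.
Euler: V − E + F = 2 ⇒ (2E)/5 − E + (32 + x) = 2.
Multiply by 10: 2·(2E) − 5·(2E) + 10·(32 + x) = 20, i.e. 320 + 10x − 3·(96 + 4x) = 20.
Collecting terms: −2x + 32 = 20, so −2x = −12, so x = 6.
Then 2E = 96 + 4·6 = 120, so E = 60, V = 2E/5 = 24, F = 32 + 6 = 38.

24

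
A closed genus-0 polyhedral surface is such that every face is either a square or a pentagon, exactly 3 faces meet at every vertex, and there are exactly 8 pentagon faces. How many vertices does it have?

16

Let x be the number of squares; then F = 8 + x.
Edge–face incidences: 2E = 5·8 + 4·x = 40 + 4x.
Every vertex has degree 3, so 3V = 2E.
Euler: V − E + F = 2 ⇒ (2E)/3 − E + (8 + x) = 2.
Multiply by 6: 2·(2E) − 3·(2E) + 6·(8 + x) = 12, i.e. 48 + 6x − (40 + 4x) = 12.
Collecting terms: 2x + 8 = 12, so 2x = 4, so x = 2.
Then 2E = 40 + 4·2 = 48, so E = 24, V = 2E/3 = 16, F = 8 + 2 = 10.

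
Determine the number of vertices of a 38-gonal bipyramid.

40

A bipyramid over an n-gon has 2n triangular faces and n + 2 vertices: V = 38 + 2 = 40, E = 3·38 = 114, F = 2·38 = 76.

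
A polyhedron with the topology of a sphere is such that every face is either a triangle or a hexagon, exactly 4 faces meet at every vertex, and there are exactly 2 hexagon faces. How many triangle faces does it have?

Let x be the number of triangles; then F = 2 + x.
Edge–face incidences: 2E = 6·2 + 3·x = 12 + 3x.
Every vertex has degree 4, so 4V = 2E.
Euler: V − E + F = 2 ⇒ (2E)/4 − E + (2 + x) = 2.
Multiply by 8: 2·(2E) − 4·(2E) + 8·(2 + x) = 16, i.e. 16 + 8x − 2·(12 + 3x) = 16.
Collecting terms: 2x − 8 = 16, so 2x = 24, so x = 12.
Then 2E = 12 + 3·12 = 48, so E = 24, V = 2E/4 = 12, F = 2 + 12 = 14.

12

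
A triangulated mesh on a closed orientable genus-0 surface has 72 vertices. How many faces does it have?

140

χ = 2 − 2·0 = 2, and every face is a triangle so 3F = 2E.
V − E + F = 2 with E = 3F/2 gives 72 − (3/2 − 1)·F = 2, so F = 140 and E = 210.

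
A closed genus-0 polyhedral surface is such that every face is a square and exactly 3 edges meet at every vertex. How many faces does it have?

6

Each face has 4 edges and each edge borders two faces, so 2E = 4F.
Each vertex has degree 3, so 3V = 2E and hence V = 4F/3.
Euler: V − E + F = 2 ⇒ (4F/3) − (4F/2) + F = 2.
Multiply by 6: (8 − 12 + 6)F = 12, i.e. 2F = 12.
So F = 6, E = 4·6/2 = 12, V = 4·6/3 = 8.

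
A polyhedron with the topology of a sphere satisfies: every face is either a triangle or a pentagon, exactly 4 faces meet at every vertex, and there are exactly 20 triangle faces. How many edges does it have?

60

Let x be the number of pentagons; then F = 20 + x.
Edge–face incidences: 2E = 3·20 + 5·x = 60 + 5x.
Every vertex has degree 4, so 4V = 2E.
Euler: V − E + F = 2 ⇒ (2E)/4 − E + (20 + x) = 2.
Multiply by 8: 2·(2E) − 4·(2E) + 8·(20 + x) = 16, i.e. 160 + 8x − 2·(60 + 5x) = 16.
Collecting terms: −2x + 40 = 16, so −2x = −24, so x = 12.
Then 2E = 60 + 5·12 = 120, so E = 60, V = 2E/4 = 30, F = 20 + 12 = 32.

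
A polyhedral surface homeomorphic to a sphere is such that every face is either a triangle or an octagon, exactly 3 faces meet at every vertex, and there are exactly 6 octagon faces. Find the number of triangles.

Let x be the number of triangles; then F = 6 + x.
Edge–face incidences: 2E = 8·6 + 3·x = 48 + 3x.
Every vertex has degree 3, so 3V = 2E.
Euler: V − E + F = 2 ⇒ (2E)/3 − E + (6 + x) = 2.
Multiply by 6: 2·(2E) − 3·(2E) + 6·(6 + x) = 12, i.e. 36 + 6x − (48 + 3x) = 12.
Collecting terms: 3x − 12 = 12, so 3x = 24, so x = 8.
Then 2E = 48 + 3·8 = 72, so E = 36, V = 2E/3 = 24, F = 6 + 8 = 14.

8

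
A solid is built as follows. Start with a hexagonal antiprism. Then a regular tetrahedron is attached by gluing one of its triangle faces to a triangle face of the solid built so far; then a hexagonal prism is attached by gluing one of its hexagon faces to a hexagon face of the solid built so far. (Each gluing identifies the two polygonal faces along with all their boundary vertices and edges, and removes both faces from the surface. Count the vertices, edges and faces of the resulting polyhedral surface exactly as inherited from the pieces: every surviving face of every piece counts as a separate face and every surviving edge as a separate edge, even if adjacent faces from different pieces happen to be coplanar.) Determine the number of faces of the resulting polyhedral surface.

A hexagonal antiprism: V=12, E=24, F=14.
Attach a regular tetrahedron (V=4, E=6, F=4) along a 3-gon: merge 3 vertices and 3 edges, delete both glued faces → V=13, E=27, F=16.
Attach a hexagonal prism (V=12, E=18, F=8) along a 6-gon: merge 6 vertices and 6 edges, delete both glued faces → V=19, E=39, F=22.
Check: V − E + F = 19 − 39 + 22 = 2.

22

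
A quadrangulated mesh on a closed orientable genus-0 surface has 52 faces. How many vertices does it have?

χ = 2 − 2·0 = 2, and every face is a square so 4F = 2E.
E = 4·52/2 = 104. Then V = 2 + E − F = 2 + 104 − 52 = 54.

54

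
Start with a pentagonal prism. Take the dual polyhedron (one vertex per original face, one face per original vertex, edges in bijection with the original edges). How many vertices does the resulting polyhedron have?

7

The base solid has V = 10, E = 15, F = 7.
The dual swaps V and F and preserves E: V′ = F = 7, E′ = E = 15, F′ = V = 10.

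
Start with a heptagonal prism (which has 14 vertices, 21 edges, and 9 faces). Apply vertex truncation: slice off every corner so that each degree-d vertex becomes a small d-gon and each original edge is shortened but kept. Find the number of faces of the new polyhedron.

23

Truncation replaces each original edge-end by a new vertex, so V′ = 2E = 42.
Each original edge survives, and each old vertex of degree d contributes d new edges; summing degrees gives Σd = 2E, so E′ = E + 2E = 3E = 63.
Each original face survives and each original vertex becomes one new face: F′ = F + V = 23.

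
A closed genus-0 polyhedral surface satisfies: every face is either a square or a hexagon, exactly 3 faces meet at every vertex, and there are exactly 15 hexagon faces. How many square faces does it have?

6

Let x be the number of squares; then F = 15 + x.
Edge–face incidences: 2E = 6·15 + 4·x = 90 + 4x.
Every vertex has degree 3, so 3V = 2E.
Euler: V − E + F = 2 ⇒ (2E)/3 − E + (15 + x) = 2.
Multiply by 6: 2·(2E) − 3·(2E) + 6·(15 + x) = 12, i.e. 90 + 6x − (90 + 4x) = 12.
Collecting terms: 2x = 12, so x = 6.
Then 2E = 90 + 4·6 = 114, so E = 57, V = 2E/3 = 38, F = 15 + 6 = 21.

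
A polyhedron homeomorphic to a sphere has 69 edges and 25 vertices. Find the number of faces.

Here V − E + F = 2.
F = 2 − V + E = 2 − 25 + 69 = 46.

46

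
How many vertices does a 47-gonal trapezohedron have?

96

The n-trapezohedron (dual of the n-antiprism) has V = 2·47 + 2 = 96, E = 4·47 = 188, F = 2·47 = 94.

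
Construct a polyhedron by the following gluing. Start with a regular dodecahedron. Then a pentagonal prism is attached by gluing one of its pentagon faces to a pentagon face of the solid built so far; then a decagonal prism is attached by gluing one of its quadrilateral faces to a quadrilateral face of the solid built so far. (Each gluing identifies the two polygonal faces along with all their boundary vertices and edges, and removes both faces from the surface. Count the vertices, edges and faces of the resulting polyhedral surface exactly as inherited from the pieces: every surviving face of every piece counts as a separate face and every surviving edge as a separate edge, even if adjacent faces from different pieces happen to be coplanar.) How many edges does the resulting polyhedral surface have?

A regular dodecahedron: V=20, E=30, F=12.
Attach a pentagonal prism (V=10, E=15, F=7) along a 5-gon: merge 5 vertices and 5 edges, delete both glued faces → V=25, E=40, F=17.
Attach a decagonal prism (V=20, E=30, F=12) along a 4-gon: merge 4 vertices and 4 edges, delete both glued faces → V=41, E=66, F=27.
Check: V − E + F = 41 − 66 + 27 = 2.

66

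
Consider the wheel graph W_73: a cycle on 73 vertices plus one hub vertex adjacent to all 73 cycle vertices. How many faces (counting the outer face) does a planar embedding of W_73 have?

W_73 has V = 73 + 1 = 74 vertices and E = 2·73 = 146 edges.
By Euler's formula F = 2 − V + E = 2 − 74 + 146 = 74.

74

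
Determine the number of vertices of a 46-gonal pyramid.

47

A pyramid on an n-gon base has one n-gon and n triangles: V = 46 + 1 = 47, E = 2·46 = 92, F = 46 + 1 = 47.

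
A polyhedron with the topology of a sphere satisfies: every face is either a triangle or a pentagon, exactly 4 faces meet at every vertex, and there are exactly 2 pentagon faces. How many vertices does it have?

10

Let x be the number of triangles; then F = 2 + x.
Edge–face incidences: 2E = 5·2 + 3·x = 10 + 3x.
Every vertex has degree 4, so 4V = 2E.
Euler: V − E + F = 2 ⇒ (2E)/4 − E + (2 + x) = 2.
Multiply by 8: 2·(2E) − 4·(2E) + 8·(2 + x) = 16, i.e. 16 + 8x − 2·(10 + 3x) = 16.
Collecting terms: 2x − 4 = 16, so 2x = 20, so x = 10.
Then 2E = 10 + 3·10 = 40, so E = 20, V = 2E/4 = 10, F = 2 + 10 = 12.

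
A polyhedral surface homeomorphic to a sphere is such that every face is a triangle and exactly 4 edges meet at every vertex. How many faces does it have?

8

Each face has 3 edges and each edge borders two faces, so 2E = 3F.
Each vertex has degree 4, so 4V = 2E and hence V = 3F/4.
Euler: V − E + F = 2 ⇒ (3F/4) − (3F/2) + F = 2.
Multiply by 8: (6 − 12 + 8)F = 16, i.e. 2F = 16.
So F = 8, E = 3·8/2 = 12, V = 3·8/4 = 6.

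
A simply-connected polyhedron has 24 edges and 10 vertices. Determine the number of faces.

16

Here V − E + F = 2.
F = 2 − V + E = 2 − 10 + 24 = 16.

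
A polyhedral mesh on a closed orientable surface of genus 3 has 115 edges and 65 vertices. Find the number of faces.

For a closed orientable surface of genus 3, χ = 2 − 2·3 = -4.
F = -4 − V + E = -4 − 65 + 115 = 46.

46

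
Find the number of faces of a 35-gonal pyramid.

36

A pyramid on an n-gon base has one n-gon and n triangles: V = 35 + 1 = 36, E = 2·35 = 70, F = 35 + 1 = 36.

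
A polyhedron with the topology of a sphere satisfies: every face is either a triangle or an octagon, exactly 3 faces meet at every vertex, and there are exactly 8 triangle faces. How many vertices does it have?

24

Let x be the number of octagons; then F = 8 + x.
Edge–face incidences: 2E = 3·8 + 8·x = 24 + 8x.
Every vertex has degree 3, so 3V = 2E.
Euler: V − E + F = 2 ⇒ (2E)/3 − E + (8 + x) = 2.
Multiply by 6: 2·(2E) − 3·(2E) + 6·(8 + x) = 12, i.e. 48 + 6x − (24 + 8x) = 12.
Collecting terms: −2x + 24 = 12, so −2x = −12, so x = 6.
Then 2E = 24 + 8·6 = 72, so E = 36, V = 2E/3 = 24, F = 8 + 6 = 14.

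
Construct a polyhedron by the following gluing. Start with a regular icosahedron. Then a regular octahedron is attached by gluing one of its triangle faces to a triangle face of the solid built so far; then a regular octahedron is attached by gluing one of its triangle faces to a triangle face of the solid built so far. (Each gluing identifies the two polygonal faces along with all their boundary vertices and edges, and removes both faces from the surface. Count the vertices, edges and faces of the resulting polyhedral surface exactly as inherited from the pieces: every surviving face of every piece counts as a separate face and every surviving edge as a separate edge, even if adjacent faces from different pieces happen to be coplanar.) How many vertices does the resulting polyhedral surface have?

A regular icosahedron: V=12, E=30, F=20.
Attach a regular octahedron (V=6, E=12, F=8) along a 3-gon: merge 3 vertices and 3 edges, delete both glued faces → V=15, E=39, F=26.
Attach a regular octahedron (V=6, E=12, F=8) along a 3-gon: merge 3 vertices and 3 edges, delete both glued faces → V=18, E=48, F=32.
Check: V − E + F = 18 − 48 + 32 = 2.

18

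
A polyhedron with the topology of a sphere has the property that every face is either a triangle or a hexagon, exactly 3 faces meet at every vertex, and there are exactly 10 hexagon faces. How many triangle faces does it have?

4

Let x be the number of triangles; then F = 10 + x.
Edge–face incidences: 2E = 6·10 + 3·x = 60 + 3x.
Every vertex has degree 3, so 3V = 2E.
Euler: V − E + F = 2 ⇒ (2E)/3 − E + (10 + x) = 2.
Multiply by 6: 2·(2E) − 3·(2E) + 6·(10 + x) = 12, i.e. 60 + 6x − (60 + 3x) = 12.
Collecting terms: 3x = 12, so x = 4.
Then 2E = 60 + 3·4 = 72, so E = 36, V = 2E/3 = 24, F = 10 + 4 = 14.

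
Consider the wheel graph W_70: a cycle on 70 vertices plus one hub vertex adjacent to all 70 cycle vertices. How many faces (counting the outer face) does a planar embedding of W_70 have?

W_70 has V = 70 + 1 = 71 vertices and E = 2·70 = 140 edges.
By Euler's formula F = 2 − V + E = 2 − 71 + 140 = 71.

71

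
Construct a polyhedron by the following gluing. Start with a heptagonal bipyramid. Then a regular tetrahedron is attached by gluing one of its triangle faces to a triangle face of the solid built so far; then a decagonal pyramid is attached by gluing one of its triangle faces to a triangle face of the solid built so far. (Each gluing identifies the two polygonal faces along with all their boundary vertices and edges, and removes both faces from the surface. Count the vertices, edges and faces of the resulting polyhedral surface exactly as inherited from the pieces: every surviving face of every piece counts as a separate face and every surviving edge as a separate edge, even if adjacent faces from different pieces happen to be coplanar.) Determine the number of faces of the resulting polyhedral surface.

A heptagonal bipyramid: V=9, E=21, F=14.
Attach a regular tetrahedron (V=4, E=6, F=4) along a 3-gon: merge 3 vertices and 3 edges, delete both glued faces → V=10, E=24, F=16.
Attach a decagonal pyramid (V=11, E=20, F=11) along a 3-gon: merge 3 vertices and 3 edges, delete both glued faces → V=18, E=41, F=25.
Check: V − E + F = 18 − 41 + 25 = 2.

25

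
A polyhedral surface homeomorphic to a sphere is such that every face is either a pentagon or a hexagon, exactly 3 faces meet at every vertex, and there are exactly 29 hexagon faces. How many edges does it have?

Let x be the number of pentagons; then F = 29 + x.
Edge–face incidences: 2E = 6·29 + 5·x = 174 + 5x.
Every vertex has degree 3, so 3V = 2E.
Euler: V − E + F = 2 ⇒ (2E)/3 − E + (29 + x) = 2.
Multiply by 6: 2·(2E) − 3·(2E) + 6·(29 + x) = 12, i.e. 174 + 6x − (174 + 5x) = 12.
Collecting terms: x = 12.
Then 2E = 174 + 5·12 = 234, so E = 117, V = 2E/3 = 78, F = 29 + 12 = 41.

117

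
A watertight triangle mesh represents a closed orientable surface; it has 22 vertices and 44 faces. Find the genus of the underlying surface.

1

Every face is a triangle, so 2E = 3·44 = 132, giving E = 66.
χ = V − E + F = 22 − 66 + 44 = 0.
For a closed orientable surface χ = 2 − 2g, so g = (2 − (0))/2 = 1.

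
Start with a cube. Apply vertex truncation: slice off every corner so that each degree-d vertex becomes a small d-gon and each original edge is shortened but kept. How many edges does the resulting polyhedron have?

36

The base solid has V = 8, E = 12, F = 6.
Truncation replaces each original edge-end by a new vertex, so V′ = 2E = 24.
Each original edge survives, and each old vertex of degree d contributes d new edges; summing degrees gives Σd = 2E, so E′ = E + 2E = 3E = 36.
Each original face survives and each original vertex becomes one new face: F′ = F + V = 14.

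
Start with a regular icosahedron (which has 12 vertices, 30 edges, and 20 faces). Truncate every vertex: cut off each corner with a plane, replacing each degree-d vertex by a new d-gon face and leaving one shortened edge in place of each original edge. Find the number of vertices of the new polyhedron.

Truncation replaces each original edge-end by a new vertex, so V′ = 2E = 60.
Each original edge survives, and each old vertex of degree d contributes d new edges; summing degrees gives Σd = 2E, so E′ = E + 2E = 3E = 90.
Each original face survives and each original vertex becomes one new face: F′ = F + V = 32.

60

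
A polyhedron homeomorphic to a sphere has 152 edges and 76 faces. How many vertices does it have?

Here V − E + F = 2.
V = 2 + E − F = 2 + 152 − 76 = 78.

78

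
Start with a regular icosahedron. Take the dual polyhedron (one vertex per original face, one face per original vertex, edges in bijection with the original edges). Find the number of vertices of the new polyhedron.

20

The base solid has V = 12, E = 30, F = 20.
The dual swaps V and F and preserves E: V′ = F = 20, E′ = E = 30, F′ = V = 12.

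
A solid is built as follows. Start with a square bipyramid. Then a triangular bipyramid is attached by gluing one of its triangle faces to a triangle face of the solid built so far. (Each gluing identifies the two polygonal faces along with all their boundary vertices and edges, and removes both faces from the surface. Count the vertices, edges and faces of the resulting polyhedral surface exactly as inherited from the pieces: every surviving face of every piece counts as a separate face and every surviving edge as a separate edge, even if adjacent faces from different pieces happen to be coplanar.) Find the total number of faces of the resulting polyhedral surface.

12

A square bipyramid: V=6, E=12, F=8.
Attach a triangular bipyramid (V=5, E=9, F=6) along a 3-gon: merge 3 vertices and 3 edges, delete both glued faces → V=8, E=18, F=12.
Check: V − E + F = 8 − 18 + 12 = 2.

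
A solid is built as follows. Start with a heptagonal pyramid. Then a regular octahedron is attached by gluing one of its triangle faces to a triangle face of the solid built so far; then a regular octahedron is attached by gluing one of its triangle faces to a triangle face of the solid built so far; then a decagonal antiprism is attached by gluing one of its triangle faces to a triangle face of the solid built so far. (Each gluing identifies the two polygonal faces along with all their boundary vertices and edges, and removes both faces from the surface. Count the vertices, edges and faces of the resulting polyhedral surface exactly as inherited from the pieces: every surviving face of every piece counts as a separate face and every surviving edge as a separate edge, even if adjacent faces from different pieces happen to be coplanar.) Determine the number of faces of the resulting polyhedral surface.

40

A heptagonal pyramid: V=8, E=14, F=8.
Attach a regular octahedron (V=6, E=12, F=8) along a 3-gon: merge 3 vertices and 3 edges, delete both glued faces → V=11, E=23, F=14.
Attach a regular octahedron (V=6, E=12, F=8) along a 3-gon: merge 3 vertices and 3 edges, delete both glued faces → V=14, E=32, F=20.
Attach a decagonal antiprism (V=20, E=40, F=22) along a 3-gon: merge 3 vertices and 3 edges, delete both glued faces → V=31, E=69, F=40.
Check: V − E + F = 31 − 69 + 40 = 2.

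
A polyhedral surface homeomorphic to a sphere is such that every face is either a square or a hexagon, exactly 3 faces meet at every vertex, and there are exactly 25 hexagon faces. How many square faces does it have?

6

Let x be the number of squares; then F = 25 + x.
Edge–face incidences: 2E = 6·25 + 4·x = 150 + 4x.
Every vertex has degree 3, so 3V = 2E.
Euler: V − E + F = 2 ⇒ (2E)/3 − E + (25 + x) = 2.
Multiply by 6: 2·(2E) − 3·(2E) + 6·(25 + x) = 12, i.e. 150 + 6x − (150 + 4x) = 12.
Collecting terms: 2x = 12, so x = 6.
Then 2E = 150 + 4·6 = 174, so E = 87, V = 2E/3 = 58, F = 25 + 6 = 31.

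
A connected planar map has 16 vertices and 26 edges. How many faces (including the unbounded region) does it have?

Euler's formula for a connected plane graph: V − E + F = 2, so F = 2 − 16 + 26 = 12.

12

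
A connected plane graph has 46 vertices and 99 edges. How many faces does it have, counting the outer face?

55

Euler's formula for a connected plane graph: V − E + F = 2, so F = 2 − 46 + 99 = 55.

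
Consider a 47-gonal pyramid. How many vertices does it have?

A pyramid on an n-gon base has one n-gon and n triangles: V = 47 + 1 = 48, E = 2·47 = 94, F = 47 + 1 = 48.

48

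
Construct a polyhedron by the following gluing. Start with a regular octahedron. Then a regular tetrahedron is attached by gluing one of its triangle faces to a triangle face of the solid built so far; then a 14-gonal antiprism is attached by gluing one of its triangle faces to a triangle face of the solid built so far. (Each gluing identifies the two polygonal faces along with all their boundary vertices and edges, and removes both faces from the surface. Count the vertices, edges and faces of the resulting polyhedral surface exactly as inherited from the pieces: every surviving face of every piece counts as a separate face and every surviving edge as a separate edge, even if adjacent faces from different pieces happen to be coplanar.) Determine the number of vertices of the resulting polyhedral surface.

A regular octahedron: V=6, E=12, F=8.
Attach a regular tetrahedron (V=4, E=6, F=4) along a 3-gon: merge 3 vertices and 3 edges, delete both glued faces → V=7, E=15, F=10.
Attach a 14-gonal antiprism (V=28, E=56, F=30) along a 3-gon: merge 3 vertices and 3 edges, delete both glued faces → V=32, E=68, F=38.
Check: V − E + F = 32 − 68 + 38 = 2.

32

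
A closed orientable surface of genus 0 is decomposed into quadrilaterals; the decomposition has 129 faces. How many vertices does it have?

131

χ = 2 − 2·0 = 2, and every face is a square so 4F = 2E.
E = 4·129/2 = 258. Then V = 2 + E − F = 2 + 258 − 129 = 131.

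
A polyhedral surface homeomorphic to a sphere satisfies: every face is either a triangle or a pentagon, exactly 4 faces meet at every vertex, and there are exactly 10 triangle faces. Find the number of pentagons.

Let x be the number of pentagons; then F = 10 + x.
Edge–face incidences: 2E = 3·10 + 5·x = 30 + 5x.
Every vertex has degree 4, so 4V = 2E.
Euler: V − E + F = 2 ⇒ (2E)/4 − E + (10 + x) = 2.
Multiply by 8: 2·(2E) − 4·(2E) + 8·(10 + x) = 16, i.e. 80 + 8x − 2·(30 + 5x) = 16.
Collecting terms: −2x + 20 = 16, so −2x = −4, so x = 2.
Then 2E = 30 + 5·2 = 40, so E = 20, V = 2E/4 = 10, F = 10 + 2 = 12.

2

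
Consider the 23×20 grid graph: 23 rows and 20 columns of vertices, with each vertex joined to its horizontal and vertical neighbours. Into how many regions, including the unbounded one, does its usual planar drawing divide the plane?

The grid has V = 23·20 = 460 vertices and E = 23·19 + 20·22 = 877 edges.
F = 2 − V + E = 2 − 460 + 877 = 419.

419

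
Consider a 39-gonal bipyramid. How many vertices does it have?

A bipyramid over an n-gon has 2n triangular faces and n + 2 vertices: V = 39 + 2 = 41, E = 3·39 = 117, F = 2·39 = 78.

41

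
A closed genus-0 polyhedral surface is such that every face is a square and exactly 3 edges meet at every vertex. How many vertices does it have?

Each face has 4 edges and each edge borders two faces, so 2E = 4F.
Each vertex has degree 3, so 3V = 2E and hence V = 4F/3.
Euler: V − E + F = 2 ⇒ (4F/3) − (4F/2) + F = 2.
Multiply by 6: (8 − 12 + 6)F = 12, i.e. 2F = 12.
So F = 6, E = 4·6/2 = 12, V = 4·6/3 = 8.

8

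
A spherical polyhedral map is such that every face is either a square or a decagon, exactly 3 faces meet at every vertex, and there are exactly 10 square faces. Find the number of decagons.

2

Let x be the number of decagons; then F = 10 + x.
Edge–face incidences: 2E = 4·10 + 10·x = 40 + 10x.
Every vertex has degree 3, so 3V = 2E.
Euler: V − E + F = 2 ⇒ (2E)/3 − E + (10 + x) = 2.
Multiply by 6: 2·(2E) − 3·(2E) + 6·(10 + x) = 12, i.e. 60 + 6x − (40 + 10x) = 12.
Collecting terms: −4x + 20 = 12, so −4x = −8, so x = 2.
Then 2E = 40 + 10·2 = 60, so E = 30, V = 2E/3 = 20, F = 10 + 2 = 12.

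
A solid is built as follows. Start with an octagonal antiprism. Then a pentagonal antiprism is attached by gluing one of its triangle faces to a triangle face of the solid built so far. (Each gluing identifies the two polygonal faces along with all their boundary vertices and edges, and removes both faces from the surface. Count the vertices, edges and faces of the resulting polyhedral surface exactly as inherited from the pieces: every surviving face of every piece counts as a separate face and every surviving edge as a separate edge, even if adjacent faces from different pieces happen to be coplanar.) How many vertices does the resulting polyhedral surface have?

23

An octagonal antiprism: V=16, E=32, F=18.
Attach a pentagonal antiprism (V=10, E=20, F=12) along a 3-gon: merge 3 vertices and 3 edges, delete both glued faces → V=23, E=49, F=28.
Check: V − E + F = 23 − 49 + 28 = 2.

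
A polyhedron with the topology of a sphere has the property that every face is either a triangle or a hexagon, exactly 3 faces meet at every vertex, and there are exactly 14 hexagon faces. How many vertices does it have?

32

Let x be the number of triangles; then F = 14 + x.
Edge–face incidences: 2E = 6·14 + 3·x = 84 + 3x.
Every vertex has degree 3, so 3V = 2E.
Euler: V − E + F = 2 ⇒ (2E)/3 − E + (14 + x) = 2.
Multiply by 6: 2·(2E) − 3·(2E) + 6·(14 + x) = 12, i.e. 84 + 6x − (84 + 3x) = 12.
Collecting terms: 3x = 12, so x = 4.
Then 2E = 84 + 3·4 = 96, so E = 48, V = 2E/3 = 32, F = 14 + 4 = 18.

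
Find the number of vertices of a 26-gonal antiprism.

52

An antiprism on an n-gon has two n-gon caps and 2n triangles: V = 2·26 = 52, E = 4·26 = 104, F = 2·26 + 2 = 54.
Check: V − E + F = 52 − 104 + 54 = 2.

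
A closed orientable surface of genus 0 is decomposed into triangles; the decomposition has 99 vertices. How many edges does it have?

291

χ = 2 − 2·0 = 2, and every face is a triangle so 3F = 2E.
V − E + F = 2 with E = 3F/2 gives 99 − (3/2 − 1)·F = 2, so F = 194 and E = 291.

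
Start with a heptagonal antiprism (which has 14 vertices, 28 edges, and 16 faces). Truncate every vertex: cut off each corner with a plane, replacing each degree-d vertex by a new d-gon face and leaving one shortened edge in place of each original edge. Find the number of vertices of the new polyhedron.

56

Truncation replaces each original edge-end by a new vertex, so V′ = 2E = 56.
Each original edge survives, and each old vertex of degree d contributes d new edges; summing degrees gives Σd = 2E, so E′ = E + 2E = 3E = 84.
Each original face survives and each original vertex becomes one new face: F′ = F + V = 30.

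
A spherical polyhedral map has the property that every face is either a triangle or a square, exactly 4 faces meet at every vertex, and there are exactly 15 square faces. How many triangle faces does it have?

Let x be the number of triangles; then F = 15 + x.
Edge–face incidences: 2E = 4·15 + 3·x = 60 + 3x.
Every vertex has degree 4, so 4V = 2E.
Euler: V − E + F = 2 ⇒ (2E)/4 − E + (15 + x) = 2.
Multiply by 8: 2·(2E) − 4·(2E) + 8·(15 + x) = 16, i.e. 120 + 8x − 2·(60 + 3x) = 16.
Collecting terms: 2x = 16, so x = 8.
Then 2E = 60 + 3·8 = 84, so E = 42, V = 2E/4 = 21, F = 15 + 8 = 23.

8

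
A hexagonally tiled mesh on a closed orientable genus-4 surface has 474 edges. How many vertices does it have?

χ = 2 − 2·4 = -6, and every face is a hexagon so 6F = 2E.
F = 2E/6 = 158. Then V = -6 + E − F = -6 + 474 − 158 = 310.

310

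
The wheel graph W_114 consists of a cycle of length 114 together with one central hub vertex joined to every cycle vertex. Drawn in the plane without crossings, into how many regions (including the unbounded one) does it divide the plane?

W_114 has V = 114 + 1 = 115 vertices and E = 2·114 = 228 edges.
By Euler's formula F = 2 − V + E = 2 − 115 + 228 = 115.

115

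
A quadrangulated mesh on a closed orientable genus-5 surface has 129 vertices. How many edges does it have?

χ = 2 − 2·5 = -8, and every face is a square so 4F = 2E.
V − E + F = -8 with E = 4F/2 gives 129 − (4/2 − 1)·F = -8, so F = 137 and E = 274.

274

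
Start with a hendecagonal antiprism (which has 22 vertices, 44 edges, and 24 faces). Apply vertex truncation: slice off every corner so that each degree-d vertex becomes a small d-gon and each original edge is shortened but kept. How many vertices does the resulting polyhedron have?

88

Truncation replaces each original edge-end by a new vertex, so V′ = 2E = 88.
Each original edge survives, and each old vertex of degree d contributes d new edges; summing degrees gives Σd = 2E, so E′ = E + 2E = 3E = 132.
Each original face survives and each original vertex becomes one new face: F′ = F + V = 46.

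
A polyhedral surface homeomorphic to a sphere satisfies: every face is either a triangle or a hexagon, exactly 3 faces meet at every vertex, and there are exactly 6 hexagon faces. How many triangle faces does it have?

Let x be the number of triangles; then F = 6 + x.
Edge–face incidences: 2E = 6·6 + 3·x = 36 + 3x.
Every vertex has degree 3, so 3V = 2E.
Euler: V − E + F = 2 ⇒ (2E)/3 − E + (6 + x) = 2.
Multiply by 6: 2·(2E) − 3·(2E) + 6·(6 + x) = 12, i.e. 36 + 6x − (36 + 3x) = 12.
Collecting terms: 3x = 12, so x = 4.
Then 2E = 36 + 3·4 = 48, so E = 24, V = 2E/3 = 16, F = 6 + 4 = 10.

4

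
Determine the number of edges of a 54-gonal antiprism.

An antiprism on an n-gon has two n-gon caps and 2n triangles: V = 2·54 = 108, E = 4·54 = 216, F = 2·54 + 2 = 110.

216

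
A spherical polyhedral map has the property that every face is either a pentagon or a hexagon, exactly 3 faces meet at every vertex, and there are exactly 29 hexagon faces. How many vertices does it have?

Let x be the number of pentagons; then F = 29 + x.
Edge–face incidences: 2E = 6·29 + 5·x = 174 + 5x.
Every vertex has degree 3, so 3V = 2E.
Euler: V − E + F = 2 ⇒ (2E)/3 − E + (29 + x) = 2.
Multiply by 6: 2·(2E) − 3·(2E) + 6·(29 + x) = 12, i.e. 174 + 6x − (174 + 5x) = 12.
Collecting terms: x = 12.
Then 2E = 174 + 5·12 = 234, so E = 117, V = 2E/3 = 78, F = 29 + 12 = 41.

78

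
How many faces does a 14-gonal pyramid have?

15

A pyramid on an n-gon base has one n-gon and n triangles: V = 14 + 1 = 15, E = 2·14 = 28, F = 14 + 1 = 15.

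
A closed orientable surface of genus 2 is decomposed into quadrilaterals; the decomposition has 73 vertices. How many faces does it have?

χ = 2 − 2·2 = -2, and every face is a square so 4F = 2E.
V − E + F = -2 with E = 4F/2 gives 73 − (4/2 − 1)·F = -2, so F = 75 and E = 150.

75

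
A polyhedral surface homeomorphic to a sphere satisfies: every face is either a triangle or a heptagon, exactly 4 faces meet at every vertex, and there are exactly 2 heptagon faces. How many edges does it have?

Let x be the number of triangles; then F = 2 + x.
Edge–face incidences: 2E = 7·2 + 3·x = 14 + 3x.
Every vertex has degree 4, so 4V = 2E.
Euler: V − E + F = 2 ⇒ (2E)/4 − E + (2 + x) = 2.
Multiply by 8: 2·(2E) − 4·(2E) + 8·(2 + x) = 16, i.e. 16 + 8x − 2·(14 + 3x) = 16.
Collecting terms: 2x − 12 = 16, so 2x = 28, so x = 14.
Then 2E = 14 + 3·14 = 56, so E = 28, V = 2E/4 = 14, F = 2 + 14 = 16.

28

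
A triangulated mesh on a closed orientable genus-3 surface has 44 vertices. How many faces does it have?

χ = 2 − 2·3 = -4, and every face is a triangle so 3F = 2E.
V − E + F = -4 with E = 3F/2 gives 44 − (3/2 − 1)·F = -4, so F = 96 and E = 144.

96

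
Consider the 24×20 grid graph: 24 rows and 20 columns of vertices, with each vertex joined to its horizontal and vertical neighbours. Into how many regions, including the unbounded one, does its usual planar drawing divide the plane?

The grid has V = 24·20 = 480 vertices and E = 24·19 + 20·23 = 916 edges.
F = 2 − V + E = 2 − 480 + 916 = 438.

438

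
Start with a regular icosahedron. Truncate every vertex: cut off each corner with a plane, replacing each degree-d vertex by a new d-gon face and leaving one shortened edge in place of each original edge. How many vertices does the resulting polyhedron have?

The base solid has V = 12, E = 30, F = 20.
Truncation replaces each original edge-end by a new vertex, so V′ = 2E = 60.
Each original edge survives, and each old vertex of degree d contributes d new edges; summing degrees gives Σd = 2E, so E′ = E + 2E = 3E = 90.
Each original face survives and each original vertex becomes one new face: F′ = F + V = 32.

60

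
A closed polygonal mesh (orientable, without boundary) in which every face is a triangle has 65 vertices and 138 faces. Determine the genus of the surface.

3

Every face is a triangle, so 2E = 3·138 = 414, giving E = 207.
χ = V − E + F = 65 − 207 + 138 = -4.
For a closed orientable surface χ = 2 − 2g, so g = (2 − (-4))/2 = 3.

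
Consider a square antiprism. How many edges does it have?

An antiprism on an n-gon has two n-gon caps and 2n triangles: V = 2·4 = 8, E = 4·4 = 16, F = 2·4 + 2 = 10.

16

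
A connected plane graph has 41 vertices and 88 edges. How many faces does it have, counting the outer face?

Euler's formula for a connected plane graph: V − E + F = 2, so F = 2 − 41 + 88 = 49.

49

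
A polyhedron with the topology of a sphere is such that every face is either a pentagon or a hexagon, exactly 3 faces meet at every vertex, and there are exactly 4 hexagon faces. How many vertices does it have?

Let x be the number of pentagons; then F = 4 + x.
Edge–face incidences: 2E = 6·4 + 5·x = 24 + 5x.
Every vertex has degree 3, so 3V = 2E.
Euler: V − E + F = 2 ⇒ (2E)/3 − E + (4 + x) = 2.
Multiply by 6: 2·(2E) − 3·(2E) + 6·(4 + x) = 12, i.e. 24 + 6x − (24 + 5x) = 12.
Collecting terms: x = 12.
Then 2E = 24 + 5·12 = 84, so E = 42, V = 2E/3 = 28, F = 4 + 12 = 16.

28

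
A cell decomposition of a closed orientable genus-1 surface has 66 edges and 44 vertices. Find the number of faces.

22

For a closed orientable surface of genus 1, χ = 2 − 2·1 = 0.
F = 0 − V + E = 0 − 44 + 66 = 22.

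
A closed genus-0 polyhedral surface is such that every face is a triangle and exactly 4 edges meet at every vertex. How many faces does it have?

Each face has 3 edges and each edge borders two faces, so 2E = 3F.
Each vertex has degree 4, so 4V = 2E and hence V = 3F/4.
Euler: V − E + F = 2 ⇒ (3F/4) − (3F/2) + F = 2.
Multiply by 8: (6 − 12 + 8)F = 16, i.e. 2F = 16.
So F = 8, E = 3·8/2 = 12, V = 3·8/4 = 6.

8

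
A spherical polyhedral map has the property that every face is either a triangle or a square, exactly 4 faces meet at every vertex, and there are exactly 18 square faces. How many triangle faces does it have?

8

Let x be the number of triangles; then F = 18 + x.
Edge–face incidences: 2E = 4·18 + 3·x = 72 + 3x.
Every vertex has degree 4, so 4V = 2E.
Euler: V − E + F = 2 ⇒ (2E)/4 − E + (18 + x) = 2.
Multiply by 8: 2·(2E) − 4·(2E) + 8·(18 + x) = 16, i.e. 144 + 8x − 2·(72 + 3x) = 16.
Collecting terms: 2x = 16, so x = 8.
Then 2E = 72 + 3·8 = 96, so E = 48, V = 2E/4 = 24, F = 18 + 8 = 26.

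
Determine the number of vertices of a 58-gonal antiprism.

116

An antiprism on an n-gon has two n-gon caps and 2n triangles: V = 2·58 = 116, E = 4·58 = 232, F = 2·58 + 2 = 118.
Check: V − E + F = 116 − 232 + 118 = 2.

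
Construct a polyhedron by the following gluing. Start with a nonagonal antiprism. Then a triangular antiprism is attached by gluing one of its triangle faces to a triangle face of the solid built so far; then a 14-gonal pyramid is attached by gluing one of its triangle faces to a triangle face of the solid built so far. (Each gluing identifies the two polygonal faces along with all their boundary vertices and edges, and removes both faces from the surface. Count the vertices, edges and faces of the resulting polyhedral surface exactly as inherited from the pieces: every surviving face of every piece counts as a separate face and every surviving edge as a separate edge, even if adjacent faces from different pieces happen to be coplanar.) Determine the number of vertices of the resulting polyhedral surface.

A nonagonal antiprism: V=18, E=36, F=20.
Attach a triangular antiprism (V=6, E=12, F=8) along a 3-gon: merge 3 vertices and 3 edges, delete both glued faces → V=21, E=45, F=26.
Attach a 14-gonal pyramid (V=15, E=28, F=15) along a 3-gon: merge 3 vertices and 3 edges, delete both glued faces → V=33, E=70, F=39.
Check: V − E + F = 33 − 70 + 39 = 2.

33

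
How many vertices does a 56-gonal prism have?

112

A prism on an n-gon has two n-gon bases and n rectangular sides: V = 2·56 = 112, E = 3·56 = 168, F = 56 + 2 = 58.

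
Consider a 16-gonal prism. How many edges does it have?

48

A prism on an n-gon has two n-gon bases and n rectangular sides: V = 2·16 = 32, E = 3·16 = 48, F = 16 + 2 = 18.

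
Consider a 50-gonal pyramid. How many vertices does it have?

A pyramid on an n-gon base has one n-gon and n triangles: V = 50 + 1 = 51, E = 2·50 = 100, F = 50 + 1 = 51.

51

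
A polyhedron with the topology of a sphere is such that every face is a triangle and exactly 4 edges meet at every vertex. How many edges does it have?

12

Each face has 3 edges and each edge borders two faces, so 2E = 3F.
Each vertex has degree 4, so 4V = 2E and hence V = 3F/4.
Euler: V − E + F = 2 ⇒ (3F/4) − (3F/2) + F = 2.
Multiply by 8: (6 − 12 + 8)F = 16, i.e. 2F = 16.
So F = 8, E = 3·8/2 = 12, V = 3·8/4 = 6.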